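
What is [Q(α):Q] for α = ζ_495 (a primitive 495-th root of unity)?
[Q(α):Q] = 240

The minimal polynomial of ζ_495 over Q is the 495-th cyclotomic polynomial Φ_495(x), which is irreducible over Q and has degree φ(495) = 240. Hence [Q(α):Q] = φ(495) = 240.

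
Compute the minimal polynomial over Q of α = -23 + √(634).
m_α(x) = x^2 + 46x - 105

From α + 23 = √(634), squaring gives (α + 23)^2 = 634, i.e. α^2 + 46α + 529 = 634, so α^2 + 46α - 105 = 0. The discriminant of x^2 + 46x - 105 is (46)^2 - 4·(-105) = 2116 + 420 = 2536, and 4·(634) is not a perfect square in Q since 634 is squarefree and ≠ 1. Hence x^2 + 46x - 105 is irreducible over Q and is the minimal polynomial of α.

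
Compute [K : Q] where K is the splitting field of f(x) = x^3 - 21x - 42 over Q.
[K : Q] = 6

By the rational root test, any rational root of the monic integer polynomial f(x) = x^3 - 21x - 42 must be an integer dividing the constant term -42, i.e. one of ±{1, 2, 3, 6, 7, 14, 21, 42}. Evaluating: f(1) = -62, f(-1) = -22, f(2) = -76, f(-2) = -8, f(3) = -78, f(-3) = -6, f(6) = 48, f(-6) = -132, f(7) = 154, f(-7) = -238, f(14) = 2408, f(-14) = -2492, f(21) = 8778, f(-21) = -8862, f(42) = 73164, f(-42) = -73248; none is 0, so f has no rational root and is therefore irreducible over Q (a cubic with no linear factor over a field is irreducible). For an irreducible cubic, the Galois group is A_3 or S_3 according as the discriminant disc(f) = -4a^3 - 27b^2 = -4·(-21)^3 - 27·(-42)^2 = -10584 is or is not a square in Q. Here disc(f) = -10584 is not a perfect square in Q, so the Galois group of f over Q is not contained in A_3 and must be all of S_3. The splitting field has degree |S_3| = 6 over Q, so [K : Q] = 6.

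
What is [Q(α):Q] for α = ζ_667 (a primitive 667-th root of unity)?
[Q(α):Q] = 616

The minimal polynomial of ζ_667 over Q is the 667-th cyclotomic polynomial Φ_667(x), which is irreducible over Q and has degree φ(667) = 616. Hence [Q(α):Q] = φ(667) = 616.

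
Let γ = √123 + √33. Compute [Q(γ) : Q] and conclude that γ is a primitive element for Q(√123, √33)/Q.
[Q(γ) : Q] = 4 (equivalently, Q(γ) = Q(√123, √33))

Obviously Q(γ) ⊆ Q(√123, √33), and [Q(√123, √33):Q] = 4 (since 123, 33 are distinct squarefree integers > 1 with 4059 not a perfect square). To show equality we compute the minimal polynomial of γ. From γ = √123 + √33: γ^2 = 123 + 2√(4059) + 33 = 156 + 2√(4059), so γ^2 - 156 = 2√(4059); squaring, (γ^2 - 156)^2 = 4·4059, i.e. γ^4 - 312γ^2 + 24336 - 16236 = 0, i.e. γ^4 - 312γ^2 + 8100 = 0. So γ is a root of x^4 - 312x^2 + 8100. This polynomial is irreducible over Q: it has no rational root (each ±√123 ± √33 is irrational), and any factorization into two quadratics over Q would force √(4059) ∈ Q (pairing opposite roots) or √123, √33 ∈ Q (other pairings), all impossible. Hence [Q(γ):Q] = 4 = [Q(√123, √33):Q], so Q(γ) = Q(√123, √33).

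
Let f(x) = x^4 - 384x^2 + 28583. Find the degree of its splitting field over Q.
[K : Q] = 4

Solving the quadratic in x^2: x^2 = (384 ± √(384^2 - 4·28583))/2 = (384 ± √33124)/2 = (384 ± 182)/2, giving x^2 = 283 or x^2 = 101. So f(x) = (x^2 - 283)(x^2 - 101) and the roots of f are ±√283, ±√101. Hence the splitting field is K = Q(√283, √101). Since 283 and 101 are distinct squarefree integers > 1, their product 28583 is not a perfect square, so √101 ∉ Q(√283). By the tower law [K:Q] = [Q(√283,√101):Q(√283)] · [Q(√283):Q] = 2 · 2 = 4.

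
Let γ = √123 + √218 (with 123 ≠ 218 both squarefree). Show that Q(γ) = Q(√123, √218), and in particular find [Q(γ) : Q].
[Q(γ) : Q] = 4 (equivalently, Q(γ) = Q(√123, √218))

Obviously Q(γ) ⊆ Q(√123, √218), and [Q(√123, √218):Q] = 4 (since 123, 218 are distinct squarefree integers > 1 with 26814 not a perfect square). To show equality we compute the minimal polynomial of γ. From γ = √123 + √218: γ^2 = 123 + 2√(26814) + 218 = 341 + 2√(26814), so γ^2 - 341 = 2√(26814); squaring, (γ^2 - 341)^2 = 4·26814, i.e. γ^4 - 682γ^2 + 116281 - 107256 = 0, i.e. γ^4 - 682γ^2 + 9025 = 0. So γ is a root of x^4 - 682x^2 + 9025. This polynomial is irreducible over Q: it has no rational root (each ±√123 ± √218 is irrational), and any factorization into two quadratics over Q would force √(26814) ∈ Q (pairing opposite roots) or √123, √218 ∈ Q (other pairings), all impossible. Hence [Q(γ):Q] = 4 = [Q(√123, √218):Q], so Q(γ) = Q(√123, √218).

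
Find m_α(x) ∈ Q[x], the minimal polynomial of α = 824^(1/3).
m_α(x) = x^3 - 824

α satisfies α^3 = 824, so x^3 - 824 annihilates α. By the rational root test, a rational root p/q (in lowest terms) of x^3 - 824 would satisfy p^3 = 824 q^3, forcing q = 1 and p^3 = 824; but 824 is not a perfect cube, contradiction. A monic cubic over Q with no rational root is irreducible (any nontrivial factorization would include a linear factor). Hence x^3 - 824 is the minimal polynomial of α, and in particular [Q(α):Q] = 3.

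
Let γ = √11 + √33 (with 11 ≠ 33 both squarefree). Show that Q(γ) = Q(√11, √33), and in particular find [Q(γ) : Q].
[Q(γ) : Q] = 4 (equivalently, Q(γ) = Q(√11, √33))

Obviously Q(γ) ⊆ Q(√11, √33), and [Q(√11, √33):Q] = 4 (since 11, 33 are distinct squarefree integers > 1 with 363 not a perfect square). To show equality we compute the minimal polynomial of γ. From γ = √11 + √33: γ^2 = 11 + 2√(363) + 33 = 44 + 2√(363), so γ^2 - 44 = 2√(363); squaring, (γ^2 - 44)^2 = 4·363, i.e. γ^4 - 88γ^2 + 1936 - 1452 = 0, i.e. γ^4 - 88γ^2 + 484 = 0. So γ is a root of x^4 - 88x^2 + 484. This polynomial is irreducible over Q: it has no rational root (each ±√11 ± √33 is irrational), and any factorization into two quadratics over Q would force √(363) ∈ Q (pairing opposite roots) or √11, √33 ∈ Q (other pairings), all impossible. Hence [Q(γ):Q] = 4 = [Q(√11, √33):Q], so Q(γ) = Q(√11, √33).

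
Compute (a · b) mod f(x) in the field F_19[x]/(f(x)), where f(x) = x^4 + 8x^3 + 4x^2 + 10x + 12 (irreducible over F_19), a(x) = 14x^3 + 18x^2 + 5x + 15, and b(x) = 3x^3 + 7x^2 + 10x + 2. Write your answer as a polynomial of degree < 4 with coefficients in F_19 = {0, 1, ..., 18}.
a · b ≡ 8x^3 + 13x^2 + 8x + 10 (mod f(x))

Multiply in F_19[x]: a(x)·b(x) = (14x^3 + 18x^2 + 5x + 15)·(3x^3 + 7x^2 + 10x + 2) = 4x^6 + 15x^4 + 3x^3 + x^2 + 8x + 11. This has degree ≥ 4, so divide by f(x) over F_19: 4x^6 + 15x^4 + 3x^3 + x^2 + 8x + 11 = (4x^2 + 6x + 8)·(x^4 + 8x^3 + 4x^2 + 10x + 12) + (8x^3 + 13x^2 + 8x + 10). Hence a·b ≡ 8x^3 + 13x^2 + 8x + 10 (mod f). (F_19[x]/(f) is a field with 19^4 = 130321 elements since f is irreducible of degree 4.)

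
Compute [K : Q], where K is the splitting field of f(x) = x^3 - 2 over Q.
[K : Q] = 6

The roots of x^3 - 2 are ∛2, ω∛2, ω^2∛2 where ω = e^(2πi/3) is a primitive cube root of unity, so K = Q(∛2, ω). Now [Q(∛2):Q] = 3 (since 2 is not a perfect cube, x^3 - 2 is irreducible) and [Q(ω):Q] = 2. Both 2 and 3 divide [K:Q], and [K:Q] ≤ 3·2 = 6, so [K:Q] = 6. (Equivalently: Q(∛2) ⊂ R but ω ∉ R, so [K : Q(∛2)] = 2.)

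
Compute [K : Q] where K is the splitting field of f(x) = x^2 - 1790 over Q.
[K : Q] = 2

f(x) = x^2 - 1790 factors as (x - √1790)(x + √1790). The splitting field is K = Q(√1790). Since 1790 is squarefree and > 1, it is not a perfect square, so x^2 - 1790 is irreducible over Q and [Q(√1790) : Q] = 2. Hence [K : Q] = 2.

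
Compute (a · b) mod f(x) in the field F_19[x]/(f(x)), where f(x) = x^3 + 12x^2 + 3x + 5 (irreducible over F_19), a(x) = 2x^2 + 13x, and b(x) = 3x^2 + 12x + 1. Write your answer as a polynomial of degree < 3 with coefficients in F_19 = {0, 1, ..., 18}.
a · b ≡ x^2 + 10x + 7 (mod f(x))

Multiply in F_19[x]: a(x)·b(x) = (2x^2 + 13x)·(3x^2 + 12x + 1) = 6x^4 + 6x^3 + 6x^2 + 13x. This has degree ≥ 3, so divide by f(x) over F_19: 6x^4 + 6x^3 + 6x^2 + 13x = (6x + 10)·(x^3 + 12x^2 + 3x + 5) + (x^2 + 10x + 7). Hence a·b ≡ x^2 + 10x + 7 (mod f). (F_19[x]/(f) is a field with 19^3 = 6859 elements since f is irreducible of degree 3.)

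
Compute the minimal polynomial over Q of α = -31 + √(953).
m_α(x) = x^2 + 62x + 8

From α + 31 = √(953), squaring gives (α + 31)^2 = 953, i.e. α^2 + 62α + 961 = 953, so α^2 + 62α + 8 = 0. The discriminant of x^2 + 62x + 8 is (62)^2 - 4·(8) = 3844 - 32 = 3812, and 4·(953) is not a perfect square in Q since 953 is squarefree and ≠ 1. Hence x^2 + 62x + 8 is irreducible over Q and is the minimal polynomial of α.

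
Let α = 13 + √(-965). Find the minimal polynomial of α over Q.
m_α(x) = x^2 - 26x + 1134

From α - 13 = √(-965), squaring gives (α - 13)^2 = -965, i.e. α^2 - 26α + 169 = -965, so α^2 - 26α + 1134 = 0. The discriminant of x^2 - 26x + 1134 is (-26)^2 - 4·(1134) = 676 - 4536 = -3860, and 4·(-965) is not a perfect square in Q since -965 is squarefree and ≠ 1. Hence x^2 - 26x + 1134 is irreducible over Q and is the minimal polynomial of α.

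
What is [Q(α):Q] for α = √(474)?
[Q(α):Q] = 2

[Q(α):Q] equals the degree of the minimal polynomial of α. Here α^2 = 474 and x^2 - 474 is irreducible (d = 474 is squarefree, ≠ 1, hence not a square), so deg(m_α) = 2. Thus [Q(α):Q] = 2.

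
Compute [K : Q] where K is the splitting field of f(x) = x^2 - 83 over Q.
[K : Q] = 2

f(x) = x^2 - 83 factors as (x - √83)(x + √83). The splitting field is K = Q(√83). Since 83 is squarefree and > 1, it is not a perfect square, so x^2 - 83 is irreducible over Q and [Q(√83) : Q] = 2. Hence [K : Q] = 2.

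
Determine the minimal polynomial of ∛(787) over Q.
m_α(x) = x^3 - 787

α satisfies α^3 = 787, so x^3 - 787 annihilates α. By the rational root test, a rational root p/q (in lowest terms) of x^3 - 787 would satisfy p^3 = 787 q^3, forcing q = 1 and p^3 = 787; but 787 is not a perfect cube, contradiction. A monic cubic over Q with no rational root is irreducible (any nontrivial factorization would include a linear factor). Hence x^3 - 787 is the minimal polynomial of α, and in particular [Q(α):Q] = 3.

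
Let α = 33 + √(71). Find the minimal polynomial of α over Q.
m_α(x) = x^2 - 66x + 1018

From α - 33 = √(71), squaring gives (α - 33)^2 = 71, i.e. α^2 - 66α + 1089 = 71, so α^2 - 66α + 1018 = 0. The discriminant of x^2 - 66x + 1018 is (-66)^2 - 4·(1018) = 4356 - 4072 = 284, and 4·(71) is not a perfect square in Q since 71 is squarefree and ≠ 1. Hence x^2 - 66x + 1018 is irreducible over Q and is the minimal polynomial of α.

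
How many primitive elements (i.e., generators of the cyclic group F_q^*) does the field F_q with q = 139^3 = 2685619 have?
There are φ(2685618) = 788832 primitive elements

F_q^* is cyclic of order q - 1 = 2685618. A cyclic group of order m has exactly φ(m) generators. Here m = 2685618 = 2 · 3^2 · 13 · 23 · 499, so the number of primitive elements is φ(2685618) = 788832.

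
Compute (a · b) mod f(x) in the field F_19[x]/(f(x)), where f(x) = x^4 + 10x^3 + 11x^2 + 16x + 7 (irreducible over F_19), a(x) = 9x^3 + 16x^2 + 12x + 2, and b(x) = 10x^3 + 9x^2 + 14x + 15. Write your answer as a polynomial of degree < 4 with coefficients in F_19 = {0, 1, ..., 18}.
a · b ≡ 14x^3 + 6x^2 + 10x + 14 (mod f(x))

Multiply in F_19[x]: a(x)·b(x) = (9x^3 + 16x^2 + 12x + 2)·(10x^3 + 9x^2 + 14x + 15) = 14x^6 + 13x^5 + 10x^4 + 12x^3 + 8x^2 + 18x + 11. This has degree ≥ 4, so divide by f(x) over F_19: 14x^6 + 13x^5 + 10x^4 + 12x^3 + 8x^2 + 18x + 11 = (14x^2 + 6x + 5)·(x^4 + 10x^3 + 11x^2 + 16x + 7) + (14x^3 + 6x^2 + 10x + 14). Hence a·b ≡ 14x^3 + 6x^2 + 10x + 14 (mod f). (F_19[x]/(f) is a field with 19^4 = 130321 elements since f is irreducible of degree 4.)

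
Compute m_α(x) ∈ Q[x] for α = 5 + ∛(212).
m_α(x) = x^3 - 15x^2 + 75x - 337

Set β = α - 5 = ∛(212), so β^3 = 212. Then (α - 5)^3 - 212 = 0, i.e. α is a root of g(x) = (x - 5)^3 - 212 = x^3 - 15x^2 + 75x - 337. Since g(x) = h(x - 5) where h(x) = x^3 - 212, and h is irreducible over Q (because 212 is not a perfect cube, so h has no rational root, and a monic cubic with no rational root is irreducible), g is also irreducible (irreducibility is preserved under the substitution x → x - 5). Hence m_α(x) = x^3 - 15x^2 + 75x - 337.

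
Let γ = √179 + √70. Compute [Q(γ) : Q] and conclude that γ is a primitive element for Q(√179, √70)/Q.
[Q(γ) : Q] = 4 (equivalently, Q(γ) = Q(√179, √70))

Obviously Q(γ) ⊆ Q(√179, √70), and [Q(√179, √70):Q] = 4 (since 179, 70 are distinct squarefree integers > 1 with 12530 not a perfect square). To show equality we compute the minimal polynomial of γ. From γ = √179 + √70: γ^2 = 179 + 2√(12530) + 70 = 249 + 2√(12530), so γ^2 - 249 = 2√(12530); squaring, (γ^2 - 249)^2 = 4·12530, i.e. γ^4 - 498γ^2 + 62001 - 50120 = 0, i.e. γ^4 - 498γ^2 + 11881 = 0. So γ is a root of x^4 - 498x^2 + 11881. This polynomial is irreducible over Q: it has no rational root (each ±√179 ± √70 is irrational), and any factorization into two quadratics over Q would force √(12530) ∈ Q (pairing opposite roots) or √179, √70 ∈ Q (other pairings), all impossible. Hence [Q(γ):Q] = 4 = [Q(√179, √70):Q], so Q(γ) = Q(√179, √70).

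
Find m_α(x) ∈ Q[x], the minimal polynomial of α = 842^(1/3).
m_α(x) = x^3 - 842

α satisfies α^3 = 842, so x^3 - 842 annihilates α. By the rational root test, a rational root p/q (in lowest terms) of x^3 - 842 would satisfy p^3 = 842 q^3, forcing q = 1 and p^3 = 842; but 842 is not a perfect cube, contradiction. A monic cubic over Q with no rational root is irreducible (any nontrivial factorization would include a linear factor). Hence x^3 - 842 is the minimal polynomial of α, and in particular [Q(α):Q] = 3.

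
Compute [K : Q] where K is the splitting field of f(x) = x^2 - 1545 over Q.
[K : Q] = 2

f(x) = x^2 - 1545 factors as (x - √1545)(x + √1545). The splitting field is K = Q(√1545). Since 1545 is squarefree and > 1, it is not a perfect square, so x^2 - 1545 is irreducible over Q and [Q(√1545) : Q] = 2. Hence [K : Q] = 2.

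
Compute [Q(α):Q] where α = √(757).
[Q(α):Q] = 2

[Q(α):Q] equals the degree of the minimal polynomial of α. Here α^2 = 757 and x^2 - 757 is irreducible (d = 757 is squarefree, ≠ 1, hence not a square), so deg(m_α) = 2. Thus [Q(α):Q] = 2.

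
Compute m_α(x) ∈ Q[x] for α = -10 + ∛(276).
m_α(x) = x^3 + 30x^2 + 300x + 724

Set β = α + 10 = ∛(276), so β^3 = 276. Then (α + 10)^3 - 276 = 0, i.e. α is a root of g(x) = (x + 10)^3 - 276 = x^3 + 30x^2 + 300x + 724. Since g(x) = h(x + 10) where h(x) = x^3 - 276, and h is irreducible over Q (because 276 is not a perfect cube, so h has no rational root, and a monic cubic with no rational root is irreducible), g is also irreducible (irreducibility is preserved under the substitution x → x + 10). Hence m_α(x) = x^3 + 30x^2 + 300x + 724.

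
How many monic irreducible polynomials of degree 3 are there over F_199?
There are 2626800 monic irreducible polynomials of degree 3 over F_199

Each element of F_{199^3} that lies in no proper subfield is a root of exactly one monic irreducible of degree 3 over F_199, and each such polynomial has 3 distinct roots in F_{199^3}. By Möbius inversion the count is N_199(3) = (1/3) Σ_{d|3} μ(3/d) · 199^d = (1/3)(μ(3)·199^1 + μ(1)·199^3) = 7880400/3 = 2626800.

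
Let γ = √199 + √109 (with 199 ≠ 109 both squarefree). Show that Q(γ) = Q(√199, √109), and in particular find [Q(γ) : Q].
[Q(γ) : Q] = 4 (equivalently, Q(γ) = Q(√199, √109))

Obviously Q(γ) ⊆ Q(√199, √109), and [Q(√199, √109):Q] = 4 (since 199, 109 are distinct squarefree integers > 1 with 21691 not a perfect square). To show equality we compute the minimal polynomial of γ. From γ = √199 + √109: γ^2 = 199 + 2√(21691) + 109 = 308 + 2√(21691), so γ^2 - 308 = 2√(21691); squaring, (γ^2 - 308)^2 = 4·21691, i.e. γ^4 - 616γ^2 + 94864 - 86764 = 0, i.e. γ^4 - 616γ^2 + 8100 = 0. So γ is a root of x^4 - 616x^2 + 8100. This polynomial is irreducible over Q: it has no rational root (each ±√199 ± √109 is irrational), and any factorization into two quadratics over Q would force √(21691) ∈ Q (pairing opposite roots) or √199, √109 ∈ Q (other pairings), all impossible. Hence [Q(γ):Q] = 4 = [Q(√199, √109):Q], so Q(γ) = Q(√199, √109).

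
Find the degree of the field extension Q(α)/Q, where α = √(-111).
[Q(α):Q] = 2

[Q(α):Q] equals the degree of the minimal polynomial of α. Here α^2 = -111 and x^2 + 111 is irreducible (d = -111 is squarefree, ≠ 1, hence not a square), so deg(m_α) = 2. Thus [Q(α):Q] = 2.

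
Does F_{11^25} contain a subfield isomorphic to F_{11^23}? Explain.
No: F_{11^23} is not a subfield of F_{11^25}

F_{p^m} embeds in F_{p^n} iff m | n. Here 23 ∤ 25 (since 25 = 1·23 + 2 with remainder 2 ≠ 0), so F_{11^23} is not a subfield of F_{11^25}. Equivalently: if it were, the tower law would give 23 = [F_{11^23}:F_11] dividing [F_{11^25}:F_11] = 25, contradiction.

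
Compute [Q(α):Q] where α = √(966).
[Q(α):Q] = 2

[Q(α):Q] equals the degree of the minimal polynomial of α. Here α^2 = 966 and x^2 - 966 is irreducible (d = 966 is squarefree, ≠ 1, hence not a square), so deg(m_α) = 2. Thus [Q(α):Q] = 2.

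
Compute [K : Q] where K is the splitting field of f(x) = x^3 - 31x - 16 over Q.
[K : Q] = 6

By the rational root test, any rational root of the monic integer polynomial f(x) = x^3 - 31x - 16 must be an integer dividing the constant term -16, i.e. one of ±{1, 2, 4, 8, 16}. Evaluating: f(1) = -46, f(-1) = 14, f(2) = -70, f(-2) = 38, f(4) = -76, f(-4) = 44, f(8) = 248, f(-8) = -280, f(16) = 3584, f(-16) = -3616; none is 0, so f has no rational root and is therefore irreducible over Q (a cubic with no linear factor over a field is irreducible). For an irreducible cubic, the Galois group is A_3 or S_3 according as the discriminant disc(f) = -4a^3 - 27b^2 = -4·(-31)^3 - 27·(-16)^2 = 112252 is or is not a square in Q. Here disc(f) = 112252 is not a perfect square in Q, so the Galois group of f over Q is not contained in A_3 and must be all of S_3. The splitting field has degree |S_3| = 6 over Q, so [K : Q] = 6.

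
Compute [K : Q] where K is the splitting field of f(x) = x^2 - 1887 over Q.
[K : Q] = 2

f(x) = x^2 - 1887 factors as (x - √1887)(x + √1887). The splitting field is K = Q(√1887). Since 1887 is squarefree and > 1, it is not a perfect square, so x^2 - 1887 is irreducible over Q and [Q(√1887) : Q] = 2. Hence [K : Q] = 2.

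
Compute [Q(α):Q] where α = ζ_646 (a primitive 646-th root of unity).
[Q(α):Q] = 288

The minimal polynomial of ζ_646 over Q is the 646-th cyclotomic polynomial Φ_646(x), which is irreducible over Q and has degree φ(646) = 288. Hence [Q(α):Q] = φ(646) = 288.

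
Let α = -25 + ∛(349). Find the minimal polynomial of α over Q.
m_α(x) = x^3 + 75x^2 + 1875x + 15276

Set β = α + 25 = ∛(349), so β^3 = 349. Then (α + 25)^3 - 349 = 0, i.e. α is a root of g(x) = (x + 25)^3 - 349 = x^3 + 75x^2 + 1875x + 15276. Since g(x) = h(x + 25) where h(x) = x^3 - 349, and h is irreducible over Q (because 349 is not a perfect cube, so h has no rational root, and a monic cubic with no rational root is irreducible), g is also irreducible (irreducibility is preserved under the substitution x → x + 25). Hence m_α(x) = x^3 + 75x^2 + 1875x + 15276.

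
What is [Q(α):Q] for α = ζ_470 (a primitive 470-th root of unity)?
[Q(α):Q] = 184

The minimal polynomial of ζ_470 over Q is the 470-th cyclotomic polynomial Φ_470(x), which is irreducible over Q and has degree φ(470) = 184. Hence [Q(α):Q] = φ(470) = 184.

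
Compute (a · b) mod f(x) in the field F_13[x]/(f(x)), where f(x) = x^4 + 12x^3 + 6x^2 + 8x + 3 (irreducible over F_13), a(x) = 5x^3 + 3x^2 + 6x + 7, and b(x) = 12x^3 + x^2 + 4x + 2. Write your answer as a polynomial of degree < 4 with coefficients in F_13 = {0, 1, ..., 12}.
a · b ≡ 6x^3 + 7x^2 + 9x + 12 (mod f(x))

Multiply in F_13[x]: a(x)·b(x) = (5x^3 + 3x^2 + 6x + 7)·(12x^3 + x^2 + 4x + 2) = 8x^6 + 2x^5 + 4x^4 + 8x^3 + 11x^2 + x + 1. This has degree ≥ 4, so divide by f(x) over F_13: 8x^6 + 2x^5 + 4x^4 + 8x^3 + 11x^2 + x + 1 = (8x^2 + 10x + 5)·(x^4 + 12x^3 + 6x^2 + 8x + 3) + (6x^3 + 7x^2 + 9x + 12). Hence a·b ≡ 6x^3 + 7x^2 + 9x + 12 (mod f). (F_13[x]/(f) is a field with 13^4 = 28561 elements since f is irreducible of degree 4.)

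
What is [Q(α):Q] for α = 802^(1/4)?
[Q(α):Q] = 4

α is a root of x^4 - 802. By Eisenstein's criterion at the prime p = 2 (which divides the constant term 802 but p^2 = 4 does not, since 802 is squarefree), x^4 - 802 is irreducible over Q. Hence [Q(α):Q] = 4.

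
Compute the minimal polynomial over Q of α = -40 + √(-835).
m_α(x) = x^2 + 80x + 2435

From α + 40 = √(-835), squaring gives (α + 40)^2 = -835, i.e. α^2 + 80α + 1600 = -835, so α^2 + 80α + 2435 = 0. The discriminant of x^2 + 80x + 2435 is (80)^2 - 4·(2435) = 6400 - 9740 = -3340, and 4·(-835) is not a perfect square in Q since -835 is squarefree and ≠ 1. Hence x^2 + 80x + 2435 is irreducible over Q and is the minimal polynomial of α.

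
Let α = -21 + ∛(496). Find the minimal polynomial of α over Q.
m_α(x) = x^3 + 63x^2 + 1323x + 8765

Set β = α + 21 = ∛(496), so β^3 = 496. Then (α + 21)^3 - 496 = 0, i.e. α is a root of g(x) = (x + 21)^3 - 496 = x^3 + 63x^2 + 1323x + 8765. Since g(x) = h(x + 21) where h(x) = x^3 - 496, and h is irreducible over Q (because 496 is not a perfect cube, so h has no rational root, and a monic cubic with no rational root is irreducible), g is also irreducible (irreducibility is preserved under the substitution x → x + 21). Hence m_α(x) = x^3 + 63x^2 + 1323x + 8765.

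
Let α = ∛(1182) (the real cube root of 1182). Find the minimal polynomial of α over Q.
m_α(x) = x^3 - 1182

α satisfies α^3 = 1182, so x^3 - 1182 annihilates α. By the rational root test, a rational root p/q (in lowest terms) of x^3 - 1182 would satisfy p^3 = 1182 q^3, forcing q = 1 and p^3 = 1182; but 1182 is not a perfect cube, contradiction. A monic cubic over Q with no rational root is irreducible (any nontrivial factorization would include a linear factor). Hence x^3 - 1182 is the minimal polynomial of α, and in particular [Q(α):Q] = 3.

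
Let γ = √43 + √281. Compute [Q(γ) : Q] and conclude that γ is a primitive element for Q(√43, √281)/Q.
[Q(γ) : Q] = 4 (equivalently, Q(γ) = Q(√43, √281))

Obviously Q(γ) ⊆ Q(√43, √281), and [Q(√43, √281):Q] = 4 (since 43, 281 are distinct squarefree integers > 1 with 12083 not a perfect square). To show equality we compute the minimal polynomial of γ. From γ = √43 + √281: γ^2 = 43 + 2√(12083) + 281 = 324 + 2√(12083), so γ^2 - 324 = 2√(12083); squaring, (γ^2 - 324)^2 = 4·12083, i.e. γ^4 - 648γ^2 + 104976 - 48332 = 0, i.e. γ^4 - 648γ^2 + 56644 = 0. So γ is a root of x^4 - 648x^2 + 56644. This polynomial is irreducible over Q: it has no rational root (each ±√43 ± √281 is irrational), and any factorization into two quadratics over Q would force √(12083) ∈ Q (pairing opposite roots) or √43, √281 ∈ Q (other pairings), all impossible. Hence [Q(γ):Q] = 4 = [Q(√43, √281):Q], so Q(γ) = Q(√43, √281).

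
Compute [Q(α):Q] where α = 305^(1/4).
[Q(α):Q] = 4

α is a root of x^4 - 305. By Eisenstein's criterion at the prime p = 5 (which divides the constant term 305 but p^2 = 25 does not, since 305 is squarefree), x^4 - 305 is irreducible over Q. Hence [Q(α):Q] = 4.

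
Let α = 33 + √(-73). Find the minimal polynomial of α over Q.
m_α(x) = x^2 - 66x + 1162

From α - 33 = √(-73), squaring gives (α - 33)^2 = -73, i.e. α^2 - 66α + 1089 = -73, so α^2 - 66α + 1162 = 0. The discriminant of x^2 - 66x + 1162 is (-66)^2 - 4·(1162) = 4356 - 4648 = -292, and 4·(-73) is not a perfect square in Q since -73 is squarefree and ≠ 1. Hence x^2 - 66x + 1162 is irreducible over Q and is the minimal polynomial of α.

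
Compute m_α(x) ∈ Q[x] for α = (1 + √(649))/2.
m_α(x) = x^2 - x - 162

From 2α - 1 = √(649), squaring gives (2α - 1)^2 = 649, i.e. 4α^2 - 4α + 1 = 649, so α^2 - α + (1 - 649)/4 = 0. Since 649 ≡ 1 (mod 4), (1 - 649)/4 = -162 ∈ Z. The polynomial x^2 - x - 162 has discriminant 1 - 4·(-162) = 649, which is not a perfect square in Q (d = 649 is squarefree and ≠ 1), so x^2 - x - 162 is irreducible over Q. It is the minimal polynomial of α.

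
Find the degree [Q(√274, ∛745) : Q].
[Q(√274, ∛745) : Q] = 6

Let L = Q(√274, ∛745). Since Q(√274) ⊂ L and [Q(√274):Q] = 2, the tower law gives 2 | [L:Q]. Likewise Q(∛745) ⊂ L with [Q(∛745):Q] = 3 (because 745 is not a perfect cube), so 3 | [L:Q]. As gcd(2,3) = 1, [L:Q] is divisible by 6. Conversely L is generated over Q by √274 and ∛745, so [L:Q] ≤ 2·3 = 6. Therefore [Q(√274, ∛745) : Q] = 6.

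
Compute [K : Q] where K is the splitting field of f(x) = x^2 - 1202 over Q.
[K : Q] = 2

f(x) = x^2 - 1202 factors as (x - √1202)(x + √1202). The splitting field is K = Q(√1202). Since 1202 is squarefree and > 1, it is not a perfect square, so x^2 - 1202 is irreducible over Q and [Q(√1202) : Q] = 2. Hence [K : Q] = 2.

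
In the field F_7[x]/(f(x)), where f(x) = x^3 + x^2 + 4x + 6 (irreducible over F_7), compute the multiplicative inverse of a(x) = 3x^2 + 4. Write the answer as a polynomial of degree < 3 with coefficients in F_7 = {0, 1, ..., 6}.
a(x)^(-1) ≡ 6x^2 + 6x + 2 (mod f(x))

Since f is irreducible over F_7, F_7[x]/(f) is a field and a(x) ≠ 0 has an inverse. Apply the extended Euclidean algorithm to f(x) and a(x) in F_7[x]: f(x) = (5x + 5)·a(x) + (5x);  a(x) = (2x)·(5x) + (4). The last nonzero remainder is the constant 4 = gcd(f, a) in F_7. Back-substituting through the division chain expresses 4 = s(x)·a(x) + t(x)·f(x) with s(x) ≡ 3x^2 + 3x + 1 (mod f), so (3x^2 + 3x + 1)·a(x) ≡ 4 (mod f). Multiplying by 4^(-1) ≡ 2 in F_7 gives a(x)^(-1) ≡ 2·(3x^2 + 3x + 1) ≡ 6x^2 + 6x + 2 (mod f). Check: (3x^2 + 4)·(6x^2 + 6x + 2) = 4x^4 + 4x^3 + 2x^2 + 3x + 1 ≡ 1 (mod x^3 + x^2 + 4x + 6).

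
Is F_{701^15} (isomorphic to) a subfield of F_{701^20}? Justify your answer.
No: F_{701^15} is not a subfield of F_{701^20}

F_{p^m} embeds in F_{p^n} iff m | n. Here 15 ∤ 20 (since 20 = 1·15 + 5 with remainder 5 ≠ 0), so F_{701^15} is not a subfield of F_{701^20}. Equivalently: if it were, the tower law would give 15 = [F_{701^15}:F_701] dividing [F_{701^20}:F_701] = 20, contradiction.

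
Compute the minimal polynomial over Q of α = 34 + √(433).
m_α(x) = x^2 - 68x + 723

From α - 34 = √(433), squaring gives (α - 34)^2 = 433, i.e. α^2 - 68α + 1156 = 433, so α^2 - 68α + 723 = 0. The discriminant of x^2 - 68x + 723 is (-68)^2 - 4·(723) = 4624 - 2892 = 1732, and 4·(433) is not a perfect square in Q since 433 is squarefree and ≠ 1. Hence x^2 - 68x + 723 is irreducible over Q and is the minimal polynomial of α.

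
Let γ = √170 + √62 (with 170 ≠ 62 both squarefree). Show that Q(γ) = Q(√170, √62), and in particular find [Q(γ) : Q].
[Q(γ) : Q] = 4 (equivalently, Q(γ) = Q(√170, √62))

Obviously Q(γ) ⊆ Q(√170, √62), and [Q(√170, √62):Q] = 4 (since 170, 62 are distinct squarefree integers > 1 with 10540 not a perfect square). To show equality we compute the minimal polynomial of γ. From γ = √170 + √62: γ^2 = 170 + 2√(10540) + 62 = 232 + 2√(10540), so γ^2 - 232 = 2√(10540); squaring, (γ^2 - 232)^2 = 4·10540, i.e. γ^4 - 464γ^2 + 53824 - 42160 = 0, i.e. γ^4 - 464γ^2 + 11664 = 0. So γ is a root of x^4 - 464x^2 + 11664. This polynomial is irreducible over Q: it has no rational root (each ±√170 ± √62 is irrational), and any factorization into two quadratics over Q would force √(10540) ∈ Q (pairing opposite roots) or √170, √62 ∈ Q (other pairings), all impossible. Hence [Q(γ):Q] = 4 = [Q(√170, √62):Q], so Q(γ) = Q(√170, √62).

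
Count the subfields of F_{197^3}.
F_{197^3} has 2 subfields

The subfields of F_{p^n} are exactly the fields F_{p^d} for d | n (each is the fixed field of the unique index-d subgroup of Gal(F_{p^n}/F_p) ≅ Z/nZ). The divisors of n = 3 are {1, 3}, giving 2 subfields: F_{197^1}, F_{197^3}.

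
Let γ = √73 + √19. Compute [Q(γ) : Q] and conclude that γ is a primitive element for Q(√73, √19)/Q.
[Q(γ) : Q] = 4 (equivalently, Q(γ) = Q(√73, √19))

Obviously Q(γ) ⊆ Q(√73, √19), and [Q(√73, √19):Q] = 4 (since 73, 19 are distinct squarefree integers > 1 with 1387 not a perfect square). To show equality we compute the minimal polynomial of γ. From γ = √73 + √19: γ^2 = 73 + 2√(1387) + 19 = 92 + 2√(1387), so γ^2 - 92 = 2√(1387); squaring, (γ^2 - 92)^2 = 4·1387, i.e. γ^4 - 184γ^2 + 8464 - 5548 = 0, i.e. γ^4 - 184γ^2 + 2916 = 0. So γ is a root of x^4 - 184x^2 + 2916. This polynomial is irreducible over Q: it has no rational root (each ±√73 ± √19 is irrational), and any factorization into two quadratics over Q would force √(1387) ∈ Q (pairing opposite roots) or √73, √19 ∈ Q (other pairings), all impossible. Hence [Q(γ):Q] = 4 = [Q(√73, √19):Q], so Q(γ) = Q(√73, √19).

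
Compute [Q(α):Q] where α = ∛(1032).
[Q(α):Q] = 3

The minimal polynomial of α is x^3 - 1032, irreducible over Q since 1032 is not a perfect cube (so x^3 - 1032 has no rational root). Hence [Q(α):Q] = deg(m_α) = 3.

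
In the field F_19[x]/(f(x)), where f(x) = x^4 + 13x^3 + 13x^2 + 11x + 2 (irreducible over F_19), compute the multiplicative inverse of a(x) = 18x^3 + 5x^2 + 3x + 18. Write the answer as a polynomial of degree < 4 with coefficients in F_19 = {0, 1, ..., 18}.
a(x)^(-1) ≡ 9x^2 + 18x + 15 (mod f(x))

Since f is irreducible over F_19, F_19[x]/(f) is a field and a(x) ≠ 0 has an inverse. Apply the extended Euclidean algorithm to f(x) and a(x) in F_19[x]: f(x) = (18x + 1)·a(x) + (11x^2 + 7x + 3);  a(x) = (12x + 17)·(11x^2 + 7x + 3) + (5). The last nonzero remainder is the constant 5 = gcd(f, a) in F_19. Back-substituting through the division chain expresses 5 = s(x)·a(x) + t(x)·f(x) with s(x) ≡ 7x^2 + 14x + 18 (mod f), so (7x^2 + 14x + 18)·a(x) ≡ 5 (mod f). Multiplying by 5^(-1) ≡ 4 in F_19 gives a(x)^(-1) ≡ 4·(7x^2 + 14x + 18) ≡ 9x^2 + 18x + 15 (mod f). Check: (18x^3 + 5x^2 + 3x + 18)·(9x^2 + 18x + 15) = 10x^5 + 8x^4 + 7x^3 + 6x^2 + 8x + 4 ≡ 1 (mod x^4 + 13x^3 + 13x^2 + 11x + 2).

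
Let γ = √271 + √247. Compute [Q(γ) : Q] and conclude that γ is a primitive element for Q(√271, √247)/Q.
[Q(γ) : Q] = 4 (equivalently, Q(γ) = Q(√271, √247))

Obviously Q(γ) ⊆ Q(√271, √247), and [Q(√271, √247):Q] = 4 (since 271, 247 are distinct squarefree integers > 1 with 66937 not a perfect square). To show equality we compute the minimal polynomial of γ. From γ = √271 + √247: γ^2 = 271 + 2√(66937) + 247 = 518 + 2√(66937), so γ^2 - 518 = 2√(66937); squaring, (γ^2 - 518)^2 = 4·66937, i.e. γ^4 - 1036γ^2 + 268324 - 267748 = 0, i.e. γ^4 - 1036γ^2 + 576 = 0. So γ is a root of x^4 - 1036x^2 + 576. This polynomial is irreducible over Q: it has no rational root (each ±√271 ± √247 is irrational), and any factorization into two quadratics over Q would force √(66937) ∈ Q (pairing opposite roots) or √271, √247 ∈ Q (other pairings), all impossible. Hence [Q(γ):Q] = 4 = [Q(√271, √247):Q], so Q(γ) = Q(√271, √247).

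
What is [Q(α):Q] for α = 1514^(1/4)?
[Q(α):Q] = 4

α is a root of x^4 - 1514. By Eisenstein's criterion at the prime p = 2 (which divides the constant term 1514 but p^2 = 4 does not, since 1514 is squarefree), x^4 - 1514 is irreducible over Q. Hence [Q(α):Q] = 4.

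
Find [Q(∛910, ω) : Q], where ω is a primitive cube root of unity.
[Q(∛910, ω) : Q] = 6

[Q(∛910):Q] = 3 (min poly x^3 - 910, irreducible since 910 is not a perfect cube). [Q(ω):Q] = 2 (min poly x^2 + x + 1). Since Q(∛910) ⊂ R and ω ∉ R, we have ω ∉ Q(∛910), so x^2 + x + 1 remains irreducible over Q(∛910) and [Q(∛910, ω) : Q(∛910)] = 2. By the tower law, [Q(∛910, ω) : Q] = 3 · 2 = 6. (In fact Q(∛910, ω) is the splitting field of x^3 - 910 over Q.)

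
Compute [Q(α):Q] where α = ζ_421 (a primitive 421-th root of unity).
[Q(α):Q] = 420

The minimal polynomial of ζ_421 over Q is the 421-th cyclotomic polynomial Φ_421(x), which is irreducible over Q and has degree φ(421) = 420. Hence [Q(α):Q] = φ(421) = 420.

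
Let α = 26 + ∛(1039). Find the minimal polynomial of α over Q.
m_α(x) = x^3 - 78x^2 + 2028x - 18615

Set β = α - 26 = ∛(1039), so β^3 = 1039. Then (α - 26)^3 - 1039 = 0, i.e. α is a root of g(x) = (x - 26)^3 - 1039 = x^3 - 78x^2 + 2028x - 18615. Since g(x) = h(x - 26) where h(x) = x^3 - 1039, and h is irreducible over Q (because 1039 is not a perfect cube, so h has no rational root, and a monic cubic with no rational root is irreducible), g is also irreducible (irreducibility is preserved under the substitution x → x - 26). Hence m_α(x) = x^3 - 78x^2 + 2028x - 18615.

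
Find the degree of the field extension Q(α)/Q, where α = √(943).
[Q(α):Q] = 2

[Q(α):Q] equals the degree of the minimal polynomial of α. Here α^2 = 943 and x^2 - 943 is irreducible (d = 943 is squarefree, ≠ 1, hence not a square), so deg(m_α) = 2. Thus [Q(α):Q] = 2.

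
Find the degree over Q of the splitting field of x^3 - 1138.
[K : Q] = 6

The roots of x^3 - 1138 are ∛1138, ω∛1138, ω^2∛1138 where ω = e^(2πi/3) is a primitive cube root of unity, so K = Q(∛1138, ω). Now [Q(∛1138):Q] = 3 (since 1138 is not a perfect cube, x^3 - 1138 is irreducible) and [Q(ω):Q] = 2. Both 2 and 3 divide [K:Q], and [K:Q] ≤ 3·2 = 6, so [K:Q] = 6. (Equivalently: Q(∛1138) ⊂ R but ω ∉ R, so [K : Q(∛1138)] = 2.)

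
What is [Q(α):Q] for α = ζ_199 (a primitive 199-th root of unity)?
[Q(α):Q] = 198

The minimal polynomial of ζ_199 over Q is the 199-th cyclotomic polynomial Φ_199(x), which is irreducible over Q and has degree φ(199) = 198. Hence [Q(α):Q] = φ(199) = 198.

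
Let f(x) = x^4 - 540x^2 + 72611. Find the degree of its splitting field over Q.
[K : Q] = 4

Solving the quadratic in x^2: x^2 = (540 ± √(540^2 - 4·72611))/2 = (540 ± √1156)/2 = (540 ± 34)/2, giving x^2 = 253 or x^2 = 287. So f(x) = (x^2 - 253)(x^2 - 287) and the roots of f are ±√253, ±√287. Hence the splitting field is K = Q(√253, √287). Since 253 and 287 are distinct squarefree integers > 1, their product 72611 is not a perfect square, so √287 ∉ Q(√253). By the tower law [K:Q] = [Q(√253,√287):Q(√253)] · [Q(√253):Q] = 2 · 2 = 4.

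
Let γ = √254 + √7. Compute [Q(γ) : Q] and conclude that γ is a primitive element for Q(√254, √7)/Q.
[Q(γ) : Q] = 4 (equivalently, Q(γ) = Q(√254, √7))

Obviously Q(γ) ⊆ Q(√254, √7), and [Q(√254, √7):Q] = 4 (since 254, 7 are distinct squarefree integers > 1 with 1778 not a perfect square). To show equality we compute the minimal polynomial of γ. From γ = √254 + √7: γ^2 = 254 + 2√(1778) + 7 = 261 + 2√(1778), so γ^2 - 261 = 2√(1778); squaring, (γ^2 - 261)^2 = 4·1778, i.e. γ^4 - 522γ^2 + 68121 - 7112 = 0, i.e. γ^4 - 522γ^2 + 61009 = 0. So γ is a root of x^4 - 522x^2 + 61009. This polynomial is irreducible over Q: it has no rational root (each ±√254 ± √7 is irrational), and any factorization into two quadratics over Q would force √(1778) ∈ Q (pairing opposite roots) or √254, √7 ∈ Q (other pairings), all impossible. Hence [Q(γ):Q] = 4 = [Q(√254, √7):Q], so Q(γ) = Q(√254, √7).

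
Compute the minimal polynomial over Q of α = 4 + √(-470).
m_α(x) = x^2 - 8x + 486

From α - 4 = √(-470), squaring gives (α - 4)^2 = -470, i.e. α^2 - 8α + 16 = -470, so α^2 - 8α + 486 = 0. The discriminant of x^2 - 8x + 486 is (-8)^2 - 4·(486) = 64 - 1944 = -1880, and 4·(-470) is not a perfect square in Q since -470 is squarefree and ≠ 1. Hence x^2 - 8x + 486 is irreducible over Q and is the minimal polynomial of α.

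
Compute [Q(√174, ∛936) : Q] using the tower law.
[Q(√174, ∛936) : Q] = 6

Let L = Q(√174, ∛936). Since Q(√174) ⊂ L and [Q(√174):Q] = 2, the tower law gives 2 | [L:Q]. Likewise Q(∛936) ⊂ L with [Q(∛936):Q] = 3 (because 936 is not a perfect cube), so 3 | [L:Q]. As gcd(2,3) = 1, [L:Q] is divisible by 6. Conversely L is generated over Q by √174 and ∛936, so [L:Q] ≤ 2·3 = 6. Therefore [Q(√174, ∛936) : Q] = 6.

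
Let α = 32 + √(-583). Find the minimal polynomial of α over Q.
m_α(x) = x^2 - 64x + 1607

From α - 32 = √(-583), squaring gives (α - 32)^2 = -583, i.e. α^2 - 64α + 1024 = -583, so α^2 - 64α + 1607 = 0. The discriminant of x^2 - 64x + 1607 is (-64)^2 - 4·(1607) = 4096 - 6428 = -2332, and 4·(-583) is not a perfect square in Q since -583 is squarefree and ≠ 1. Hence x^2 - 64x + 1607 is irreducible over Q and is the minimal polynomial of α.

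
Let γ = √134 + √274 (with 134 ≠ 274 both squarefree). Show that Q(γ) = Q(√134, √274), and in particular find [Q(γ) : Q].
[Q(γ) : Q] = 4 (equivalently, Q(γ) = Q(√134, √274))

Obviously Q(γ) ⊆ Q(√134, √274), and [Q(√134, √274):Q] = 4 (since 134, 274 are distinct squarefree integers > 1 with 36716 not a perfect square). To show equality we compute the minimal polynomial of γ. From γ = √134 + √274: γ^2 = 134 + 2√(36716) + 274 = 408 + 2√(36716), so γ^2 - 408 = 2√(36716); squaring, (γ^2 - 408)^2 = 4·36716, i.e. γ^4 - 816γ^2 + 166464 - 146864 = 0, i.e. γ^4 - 816γ^2 + 19600 = 0. So γ is a root of x^4 - 816x^2 + 19600. This polynomial is irreducible over Q: it has no rational root (each ±√134 ± √274 is irrational), and any factorization into two quadratics over Q would force √(36716) ∈ Q (pairing opposite roots) or √134, √274 ∈ Q (other pairings), all impossible. Hence [Q(γ):Q] = 4 = [Q(√134, √274):Q], so Q(γ) = Q(√134, √274).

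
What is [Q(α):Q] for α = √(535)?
[Q(α):Q] = 2

[Q(α):Q] equals the degree of the minimal polynomial of α. Here α^2 = 535 and x^2 - 535 is irreducible (d = 535 is squarefree, ≠ 1, hence not a square), so deg(m_α) = 2. Thus [Q(α):Q] = 2.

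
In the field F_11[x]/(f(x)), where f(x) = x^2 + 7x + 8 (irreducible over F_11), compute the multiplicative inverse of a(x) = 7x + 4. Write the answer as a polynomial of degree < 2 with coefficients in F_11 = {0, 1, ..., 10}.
a(x)^(-1) ≡ 5x + 7 (mod f(x))

Since f is irreducible over F_11, F_11[x]/(f) is a field and a(x) ≠ 0 has an inverse. Apply the extended Euclidean algorithm to f(x) and a(x) in F_11[x]: f(x) = (8x + 9)·a(x) + (5). The last nonzero remainder is the constant 5 = gcd(f, a) in F_11. Back-substituting through the division chain expresses 5 = s(x)·a(x) + t(x)·f(x) with s(x) ≡ 3x + 2 (mod f), so (3x + 2)·a(x) ≡ 5 (mod f). Multiplying by 5^(-1) ≡ 9 in F_11 gives a(x)^(-1) ≡ 9·(3x + 2) ≡ 5x + 7 (mod f). Check: (7x + 4)·(5x + 7) = 2x^2 + 3x + 6 ≡ 1 (mod x^2 + 7x + 8).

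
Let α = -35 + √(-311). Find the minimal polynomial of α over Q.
m_α(x) = x^2 + 70x + 1536

From α + 35 = √(-311), squaring gives (α + 35)^2 = -311, i.e. α^2 + 70α + 1225 = -311, so α^2 + 70α + 1536 = 0. The discriminant of x^2 + 70x + 1536 is (70)^2 - 4·(1536) = 4900 - 6144 = -1244, and 4·(-311) is not a perfect square in Q since -311 is squarefree and ≠ 1. Hence x^2 + 70x + 1536 is irreducible over Q and is the minimal polynomial of α.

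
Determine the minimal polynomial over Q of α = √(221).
m_α(x) = x^2 - 221

α satisfies α^2 - 221 = 0, so x^2 - 221 annihilates α. Since d = 221 is squarefree and ≠ 1, it is not a perfect square in Q, so x^2 - 221 has no rational root and is therefore irreducible over Q (a degree-2 polynomial over a field is irreducible iff it has no root). Hence m_α(x) = x^2 - 221.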